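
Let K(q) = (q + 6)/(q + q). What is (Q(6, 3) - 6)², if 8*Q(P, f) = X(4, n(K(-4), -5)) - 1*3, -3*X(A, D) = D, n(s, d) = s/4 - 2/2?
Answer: 5909761/147456 ≈ 40.078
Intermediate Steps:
K(q) = (6 + q)/(2*q) (K(q) = (6 + q)/((2*q)) = (6 + q)*(1/(2*q)) = (6 + q)/(2*q))
n(s, d) = -1 + s/4 (n(s, d) = s*(¼) - 2*½ = s/4 - 1 = -1 + s/4)
X(A, D) = -D/3
Q(P, f) = -127/384 (Q(P, f) = (-(-1 + ((½)*(6 - 4)/(-4))/4)/3 - 1*3)/8 = (-(-1 + ((½)*(-¼)*2)/4)/3 - 3)/8 = (-(-1 + (¼)*(-¼))/3 - 3)/8 = (-(-1 - 1/16)/3 - 3)/8 = (-⅓*(-17/16) - 3)/8 = (17/48 - 3)/8 = (⅛)*(-127/48) = -127/384)
(Q(6, 3) - 6)² = (-127/384 - 6)² = (-2431/384)² = 5909761/147456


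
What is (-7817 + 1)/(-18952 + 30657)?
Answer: -7816/11705 ≈ -0.66775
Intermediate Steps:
(-7817 + 1)/(-18952 + 30657) = -7816/11705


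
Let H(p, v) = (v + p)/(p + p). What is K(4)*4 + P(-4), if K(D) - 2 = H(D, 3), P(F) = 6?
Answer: 35/2 ≈ 17.500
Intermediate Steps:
H(p, v) = (p + v)/(2*p) (H(p, v) = (p + v)/((2*p)) = (p + v)*(1/(2*p)) = (p + v)/(2*p))
K(D) = 2 + (3 + D)/(2*D) (K(D) = 2 + (D + 3)/(2*D) = 2 + (3 + D)/(2*D))
K(4)*4 + P(-4) = ((½)*(3 + 5*4)/4)*4 + 6 = ((½)*(¼)*(3 + 20))*4 + 6 = ((½)*(¼)*23)*4 + 6 = (23/8)*4 + 6 = 23/2 + 6 = 35/2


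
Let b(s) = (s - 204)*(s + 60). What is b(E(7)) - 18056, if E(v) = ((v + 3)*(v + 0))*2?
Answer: -30856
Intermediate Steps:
E(v) = 2*v*(3 + v) (E(v) = ((3 + v)*v)*2 = (v*(3 + v))*2 = 2*v*(3 + v))
b(s) = (-204 + s)*(60 + s)
b(E(7)) - 18056 = (-12240 + (2*7*(3 + 7))² - 288*7*(3 + 7)) - 18056 = (-12240 + (2*7*10)² - 288*7*10) - 18056 = (-12240 + 140² - 144*140) - 18056 = (-12240 + 19600 - 20160) - 18056 = -12800 - 18056 = -30856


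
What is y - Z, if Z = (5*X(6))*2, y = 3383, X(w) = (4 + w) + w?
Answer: 3223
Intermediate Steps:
X(w) = 4 + 2*w
Z = 160 (Z = (5*(4 + 2*6))*2 = (5*(4 + 12))*2 = (5*16)*2 = 80*2 = 160)
y - Z = 3383 - 1*160 = 3383 - 160 = 3223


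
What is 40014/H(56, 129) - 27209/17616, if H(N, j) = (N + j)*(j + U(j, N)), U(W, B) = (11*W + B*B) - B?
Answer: -434440673/290047440 ≈ -1.4978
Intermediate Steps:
U(W, B) = B**2 - B + 11*W (U(W, B) = (11*W + B**2) - B = (B**2 + 11*W) - B = B**2 - B + 11*W)
H(N, j) = (N + j)*(N**2 - N + 12*j) (H(N, j) = (N + j)*(j + (N**2 - N + 11*j)) = (N + j)*(N**2 - N + 12*j))
40014/H(56, 129) - 27209/17616 = 40014/(56**3 - 1*56**2 + 12*129**2 + 129*56**2 + 11*56*129) - 27209/17616 = 40014/(175616 - 1*3136 + 12*16641 + 129*3136 + 79464) - 27209*1/17616 = 40014/(175616 - 3136 + 199692 + 404544 + 79464) - 27209/17616 = 40014/856180 - 27209/17616 = 40014*(1/856180) - 27209/17616 = 1539/32930 - 27209/17616 = -434440673/290047440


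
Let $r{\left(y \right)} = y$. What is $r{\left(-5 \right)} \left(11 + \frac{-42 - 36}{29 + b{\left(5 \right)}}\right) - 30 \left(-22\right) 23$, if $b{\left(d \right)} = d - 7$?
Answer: $\frac{136255}{9} \approx 15139.0$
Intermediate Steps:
$b{\left(d \right)} = -7 + d$
$r{\left(-5 \right)} \left(11 + \frac{-42 - 36}{29 + b{\left(5 \right)}}\right) - 30 \left(-22\right) 23 = - 5 \left(11 + \frac{-42 - 36}{29 + \left(-7 + 5\right)}\right) - 30 \left(-22\right) 23 = - 5 \left(11 - \frac{78}{29 - 2}\right) - \left(-660\right) 23 = - 5 \left(11 - \frac{78}{27}\right) - -15180 = - 5 \left(11 - \frac{26}{9}\right) + 15180 = \left(-5\right) \frac{73}{9} + 15180 = - \frac{365}{9} + 15180 = \frac{136255}{9}$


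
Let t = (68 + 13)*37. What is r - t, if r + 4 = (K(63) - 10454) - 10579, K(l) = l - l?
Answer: -24034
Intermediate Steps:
K(l) = 0
t = 2997 (t = 81*37 = 2997)
r = -21037 (r = -4 + ((0 - 10454) - 10579) = -4 + (-10454 - 10579) = -4 - 21033 = -21037)
r - t = -21037 - 1*2997 = -21037 - 2997 = -24034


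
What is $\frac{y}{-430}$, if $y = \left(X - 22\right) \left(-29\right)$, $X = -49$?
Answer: $- \frac{2059}{430} \approx -4.7884$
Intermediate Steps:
$y = 2059$ ($y = \left(-49 - 22\right) \left(-29\right) = \left(-71\right) \left(-29\right) = 2059$)
$\frac{y}{-430} = \frac{2059}{-430} = 2059 \left(- \frac{1}{430}\right) = - \frac{2059}{430}$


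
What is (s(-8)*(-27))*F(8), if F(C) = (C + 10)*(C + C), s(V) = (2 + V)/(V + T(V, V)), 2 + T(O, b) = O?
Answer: -2592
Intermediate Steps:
T(O, b) = -2 + O
s(V) = (2 + V)/(-2 + 2*V) (s(V) = (2 + V)/(V + (-2 + V)) = (2 + V)/(-2 + 2*V))
F(C) = 2*C*(10 + C) (F(C) = (10 + C)*(2*C) = 2*C*(10 + C))
(s(-8)*(-27))*F(8) = (((2 - 8)/(2*(-1 - 8)))*(-27))*(2*8*(10 + 8)) = (((½)*(-6)/(-9))*(-27))*(2*8*18) = (((½)*(-⅑)*(-6))*(-27))*288 = ((⅓)*(-27))*288 = -9*288 = -2592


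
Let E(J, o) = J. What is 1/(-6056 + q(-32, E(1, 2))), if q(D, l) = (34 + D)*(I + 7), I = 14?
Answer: -1/6014 ≈ -0.00016628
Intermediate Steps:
q(D, l) = 714 + 21*D (q(D, l) = (34 + D)*(14 + 7) = (34 + D)*21 = 714 + 21*D)
1/(-6056 + q(-32, E(1, 2))) = 1/(-6056 + (714 + 21*(-32))) = 1/(-6056 + (714 - 672)) = 1/(-6056 + 42) = 1/(-6014) = -1/6014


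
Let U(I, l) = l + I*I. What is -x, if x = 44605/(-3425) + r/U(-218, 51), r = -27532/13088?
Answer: 277739149651/21326159800 ≈ 13.023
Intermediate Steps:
U(I, l) = l + I²
r = -6883/3272 (r = -27532*1/13088 = -6883/3272 ≈ -2.1036)
x = -277739149651/21326159800 (x = 44605/(-3425) - 6883/(3272*(51 + (-218)²)) = 44605*(-1/3425) - 6883/(3272*(51 + 47524)) = -8921/685 - 6883/3272/47575 = -8921/685 - 6883/3272*1/47575 = -8921/685 - 6883/155665400 = -277739149651/21326159800 ≈ -13.023)
-x = -1*(-277739149651/21326159800) = 277739149651/21326159800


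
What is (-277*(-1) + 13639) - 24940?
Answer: -11024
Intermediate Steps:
(-277*(-1) + 13639) - 24940 = (277 + 13639) - 24940 = 13916 - 24940 = -11024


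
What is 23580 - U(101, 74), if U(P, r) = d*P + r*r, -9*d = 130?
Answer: 176066/9 ≈ 19563.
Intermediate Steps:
d = -130/9 (d = -⅑*130 = -130/9 ≈ -14.444)
U(P, r) = r² - 130*P/9 (U(P, r) = -130*P/9 + r*r = -130*P/9 + r² = r² - 130*P/9)
23580 - U(101, 74) = 23580 - (74² - 130/9*101) = 23580 - (5476 - 13130/9) = 23580 - 1*36154/9 = 23580 - 36154/9 = 176066/9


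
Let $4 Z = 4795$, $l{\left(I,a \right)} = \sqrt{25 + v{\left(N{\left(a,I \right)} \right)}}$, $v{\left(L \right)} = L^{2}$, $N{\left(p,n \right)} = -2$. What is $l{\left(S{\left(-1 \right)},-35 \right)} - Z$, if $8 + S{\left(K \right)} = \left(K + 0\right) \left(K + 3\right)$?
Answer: $- \frac{4795}{4} + \sqrt{29} \approx -1193.4$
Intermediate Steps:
$S{\left(K \right)} = -8 + K \left(3 + K\right)$ ($S{\left(K \right)} = -8 + \left(K + 0\right) \left(K + 3\right) = -8 + K \left(3 + K\right)$)
$l{\left(I,a \right)} = \sqrt{29}$ ($l{\left(I,a \right)} = \sqrt{25 + \left(-2\right)^{2}} = \sqrt{25 + 4} = \sqrt{29}$)
$Z = \frac{4795}{4}$ ($Z = \frac{1}{4} \cdot 4795 = \frac{4795}{4} \approx 1198.8$)
$l{\left(S{\left(-1 \right)},-35 \right)} - Z = \sqrt{29} - \frac{4795}{4} = - \frac{4795}{4} + \sqrt{29}$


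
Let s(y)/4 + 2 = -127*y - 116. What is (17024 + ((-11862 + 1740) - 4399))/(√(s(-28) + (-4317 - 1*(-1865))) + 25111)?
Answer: 62852833/630551021 - 25030*√113/630551021 ≈ 0.099257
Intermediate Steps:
s(y) = -472 - 508*y (s(y) = -8 + 4*(-127*y - 116) = -8 + 4*(-116 - 127*y) = -8 + (-464 - 508*y) = -472 - 508*y)
(17024 + ((-11862 + 1740) - 4399))/(√(s(-28) + (-4317 - 1*(-1865))) + 25111) = (17024 + ((-11862 + 1740) - 4399))/(√((-472 - 508*(-28)) + (-4317 - 1*(-1865))) + 25111) = (17024 + (-10122 - 4399))/(√((-472 + 14224) + (-4317 + 1865)) + 25111) = (17024 - 14521)/(√(13752 - 2452) + 25111) = 2503/(√11300 + 25111) = 2503/(10*√113 + 25111) = 2503/(25111 + 10*√113)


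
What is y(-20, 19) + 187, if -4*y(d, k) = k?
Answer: 729/4 ≈ 182.25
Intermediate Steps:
y(d, k) = -k/4
y(-20, 19) + 187 = -¼*19 + 187 = -19/4 + 187 = 729/4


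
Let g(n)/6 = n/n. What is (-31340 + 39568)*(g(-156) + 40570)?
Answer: 333859328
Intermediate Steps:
g(n) = 6 (g(n) = 6*(n/n) = 6*1 = 6)
(-31340 + 39568)*(g(-156) + 40570) = (-31340 + 39568)*(6 + 40570) = 8228*40576 = 333859328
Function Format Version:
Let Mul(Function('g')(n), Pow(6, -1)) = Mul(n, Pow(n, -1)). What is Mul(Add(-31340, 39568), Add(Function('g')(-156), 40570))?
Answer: 333859328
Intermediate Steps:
Function('g')(n) = 6 (Function('g')(n) = Mul(6, Mul(n, Pow(n, -1))) = Mul(6, 1) = 6)
Mul(Add(-31340, 39568), Add(Function('g')(-156), 40570)) = Mul(Add(-31340, 39568), Add(6, 40570)) = Mul(8228, 40576) = 333859328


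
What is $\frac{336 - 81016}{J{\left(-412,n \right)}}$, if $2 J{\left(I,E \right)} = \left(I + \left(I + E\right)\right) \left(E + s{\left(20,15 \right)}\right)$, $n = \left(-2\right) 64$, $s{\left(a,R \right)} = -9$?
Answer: $- \frac{20170}{16303} \approx -1.2372$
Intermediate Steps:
$n = -128$
$J{\left(I,E \right)} = \frac{\left(-9 + E\right) \left(E + 2 I\right)}{2}$ ($J{\left(I,E \right)} = \frac{\left(I + \left(I + E\right)\right) \left(E - 9\right)}{2} = \frac{\left(I + \left(E + I\right)\right) \left(-9 + E\right)}{2} = \frac{\left(E + 2 I\right) \left(-9 + E\right)}{2} = \frac{\left(-9 + E\right) \left(E + 2 I\right)}{2}$)
$\frac{336 - 81016}{J{\left(-412,n \right)}} = \frac{336 - 81016}{\frac{\left(-128\right)^{2}}{2} - -3708 - -576 - -52736} = \frac{336 - 81016}{\frac{1}{2} \cdot 16384 + 3708 + 576 + 52736} = - \frac{80680}{8192 + 3708 + 576 + 52736} = - \frac{80680}{65212} = \left(-80680\right) \frac{1}{65212} = - \frac{20170}{16303}$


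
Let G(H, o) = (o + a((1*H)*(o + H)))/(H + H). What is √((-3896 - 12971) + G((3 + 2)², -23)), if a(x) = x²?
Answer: I*√1681746/10 ≈ 129.68*I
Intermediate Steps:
G(H, o) = (o + H²*(H + o)²)/(2*H) (G(H, o) = (o + ((1*H)*(o + H))²)/(H + H) = (o + (H*(H + o))²)/((2*H)) = (o + H²*(H + o)²)*(1/(2*H)) = (o + H²*(H + o)²)/(2*H))
√((-3896 - 12971) + G((3 + 2)², -23)) = √((-3896 - 12971) + (-23 + ((3 + 2)²)²*((3 + 2)² - 23)²)/(2*((3 + 2)²))) = √(-16867 + (-23 + (5²)²*(5² - 23)²)/(2*(5²))) = √(-16867 + (½)*(-23 + 25²*(25 - 23)²)/25) = √(-16867 + (½)*(1/25)*(-23 + 625*2²)) = √(-16867 + (½)*(1/25)*(-23 + 625*4)) = √(-16867 + (½)*(1/25)*(-23 + 2500)) = √(-16867 + (½)*(1/25)*2477) = √(-16867 + 2477/50) = √(-840873/50) = I*√1681746/10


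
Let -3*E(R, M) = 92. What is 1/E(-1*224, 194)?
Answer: -3/92 ≈ -0.032609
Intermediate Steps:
E(R, M) = -92/3 (E(R, M) = -1/3*92 = -92/3)
1/E(-1*224, 194) = 1/(-92/3) = -3/92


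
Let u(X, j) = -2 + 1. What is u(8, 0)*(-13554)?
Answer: 13554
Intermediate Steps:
u(X, j) = -1
u(8, 0)*(-13554) = -1*(-13554) = 13554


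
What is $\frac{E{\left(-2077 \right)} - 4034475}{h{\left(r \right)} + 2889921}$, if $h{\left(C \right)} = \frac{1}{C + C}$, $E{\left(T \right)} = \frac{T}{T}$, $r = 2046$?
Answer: $- \frac{16509067608}{11825556733} \approx -1.396$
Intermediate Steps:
$E{\left(T \right)} = 1$
$h{\left(C \right)} = \frac{1}{2 C}$
$\frac{E{\left(-2077 \right)} - 4034475}{h{\left(r \right)} + 2889921} = \frac{1 - 4034475}{\frac{1}{2 \cdot 2046} + 2889921} = - \frac{4034474}{\frac{1}{2} \cdot \frac{1}{2046} + 2889921} = - \frac{4034474}{\frac{1}{4092} + 2889921} = - \frac{4034474}{\frac{11825556733}{4092}} = \left(-4034474\right) \frac{4092}{11825556733} = - \frac{16509067608}{11825556733}$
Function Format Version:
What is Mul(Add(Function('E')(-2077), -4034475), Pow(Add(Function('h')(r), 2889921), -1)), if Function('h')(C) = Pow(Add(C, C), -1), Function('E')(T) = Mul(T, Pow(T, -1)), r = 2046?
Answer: Rational(-16509067608, 11825556733) ≈ -1.3960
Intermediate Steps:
Function('E')(T) = 1
Function('h')(C) = Mul(Rational(1, 2), Pow(C, -1)) (Function('h')(C) = Pow(Mul(2, C), -1) = Mul(Rational(1, 2), Pow(C, -1)))
Mul(Add(Function('E')(-2077), -4034475), Pow(Add(Function('h')(r), 2889921), -1)) = Mul(Add(1, -4034475), Pow(Add(Mul(Rational(1, 2), Pow(2046, -1)), 2889921), -1)) = Mul(-4034474, Pow(Add(Mul(Rational(1, 2), Rational(1, 2046)), 2889921), -1)) = Mul(-4034474, Pow(Add(Rational(1, 4092), 2889921), -1)) = Mul(-4034474, Pow(Rational(11825556733, 4092), -1)) = Mul(-4034474, Rational(4092, 11825556733)) = Rational(-16509067608, 11825556733)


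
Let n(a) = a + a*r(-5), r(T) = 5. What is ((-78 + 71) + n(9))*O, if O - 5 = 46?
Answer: 2397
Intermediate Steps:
O = 51 (O = 5 + 46 = 51)
n(a) = 6*a (n(a) = a + a*5 = a + 5*a = 6*a)
((-78 + 71) + n(9))*O = ((-78 + 71) + 6*9)*51 = (-7 + 54)*51 = 47*51 = 2397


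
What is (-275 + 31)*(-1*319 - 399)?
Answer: 175192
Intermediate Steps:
(-275 + 31)*(-1*319 - 399) = -244*(-319 - 399) = -244*(-718) = 175192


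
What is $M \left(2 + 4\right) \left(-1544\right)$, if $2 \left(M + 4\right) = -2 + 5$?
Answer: $23160$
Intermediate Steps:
$M = - \frac{5}{2}$ ($M = -4 + \frac{-2 + 5}{2} = -4 + \frac{1}{2} \cdot 3 = -4 + \frac{3}{2} = - \frac{5}{2} \approx -2.5$)
$M \left(2 + 4\right) \left(-1544\right) = - \frac{5 \left(2 + 4\right)}{2} \left(-1544\right) = \left(- \frac{5}{2}\right) 6 \left(-1544\right) = \left(-15\right) \left(-1544\right) = 23160$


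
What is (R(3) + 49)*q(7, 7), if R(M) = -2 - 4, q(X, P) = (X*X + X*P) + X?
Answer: 4515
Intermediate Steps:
q(X, P) = X + X² + P*X (q(X, P) = (X² + P*X) + X = X + X² + P*X)
R(M) = -6
(R(3) + 49)*q(7, 7) = (-6 + 49)*(7*(1 + 7 + 7)) = 43*(7*15) = 43*105 = 4515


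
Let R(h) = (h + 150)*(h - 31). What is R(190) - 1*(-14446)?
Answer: 68506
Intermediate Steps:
R(h) = (-31 + h)*(150 + h) (R(h) = (150 + h)*(-31 + h) = (-31 + h)*(150 + h))
R(190) - 1*(-14446) = (-4650 + 190**2 + 119*190) - 1*(-14446) = (-4650 + 36100 + 22610) + 14446 = 54060 + 14446 = 68506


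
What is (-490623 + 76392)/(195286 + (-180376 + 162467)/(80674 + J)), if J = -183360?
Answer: -42535724466/20053156105 ≈ -2.1211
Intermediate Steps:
(-490623 + 76392)/(195286 + (-180376 + 162467)/(80674 + J)) = (-490623 + 76392)/(195286 + (-180376 + 162467)/(80674 - 183360)) = -414231/(195286 - 17909/(-102686)) = -414231/(195286 - 17909*(-1/102686)) = -414231/(195286 + 17909/102686) = -414231/20053156105/102686 = -414231*102686/20053156105 = -42535724466/20053156105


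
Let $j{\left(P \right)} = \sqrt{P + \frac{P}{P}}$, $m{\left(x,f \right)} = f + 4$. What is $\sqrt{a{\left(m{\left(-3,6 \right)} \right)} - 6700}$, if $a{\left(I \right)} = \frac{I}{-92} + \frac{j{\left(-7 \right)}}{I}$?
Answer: $\frac{\sqrt{-354435750 + 5290 i \sqrt{6}}}{230} \approx 0.0014963 + 81.854 i$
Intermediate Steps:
$m{\left(x,f \right)} = 4 + f$
$j{\left(P \right)} = \sqrt{1 + P}$ ($j{\left(P \right)} = \sqrt{P + 1} = \sqrt{1 + P}$)
$a{\left(I \right)} = - \frac{I}{92} + \frac{i \sqrt{6}}{I}$ ($a{\left(I \right)} = \frac{I}{-92} + \frac{\sqrt{1 - 7}}{I} = I \left(- \frac{1}{92}\right) + \frac{\sqrt{-6}}{I} = - \frac{I}{92} + \frac{i \sqrt{6}}{I}$)
$\sqrt{a{\left(m{\left(-3,6 \right)} \right)} - 6700} = \sqrt{\left(- \frac{4 + 6}{92} + \frac{i \sqrt{6}}{4 + 6}\right) - 6700} = \sqrt{\left(\left(- \frac{1}{92}\right) 10 + \frac{i \sqrt{6}}{10}\right) - 6700} = \sqrt{\left(- \frac{5}{46} + i \sqrt{6} \cdot \frac{1}{10}\right) - 6700} = \sqrt{\left(- \frac{5}{46} + \frac{i \sqrt{6}}{10}\right) - 6700} = \sqrt{- \frac{308205}{46} + \frac{i \sqrt{6}}{10}}$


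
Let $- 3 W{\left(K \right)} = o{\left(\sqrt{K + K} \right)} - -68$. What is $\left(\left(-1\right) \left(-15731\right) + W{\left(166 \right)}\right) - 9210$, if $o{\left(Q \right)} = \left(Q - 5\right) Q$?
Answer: $\frac{19163}{3} + \frac{10 \sqrt{83}}{3} \approx 6418.0$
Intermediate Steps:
$o{\left(Q \right)} = Q \left(-5 + Q\right)$ ($o{\left(Q \right)} = \left(-5 + Q\right) Q = Q \left(-5 + Q\right)$)
$W{\left(K \right)} = - \frac{68}{3} - \frac{\sqrt{2} \sqrt{K} \left(-5 + \sqrt{2} \sqrt{K}\right)}{3}$ ($W{\left(K \right)} = - \frac{\sqrt{K + K} \left(-5 + \sqrt{K + K}\right) - -68}{3} = - \frac{\sqrt{2 K} \left(-5 + \sqrt{2 K}\right) + 68}{3} = - \frac{\sqrt{2} \sqrt{K} \left(-5 + \sqrt{2} \sqrt{K}\right) + 68}{3} = - \frac{68 + \sqrt{2} \sqrt{K} \left(-5 + \sqrt{2} \sqrt{K}\right)}{3} = - \frac{68}{3} - \frac{\sqrt{2} \sqrt{K} \left(-5 + \sqrt{2} \sqrt{K}\right)}{3}$)
$\left(\left(-1\right) \left(-15731\right) + W{\left(166 \right)}\right) - 9210 = \left(\left(-1\right) \left(-15731\right) - \left(\frac{400}{3} - \frac{5 \sqrt{2} \sqrt{166}}{3}\right)\right) - 9210 = \left(15731 - \left(\frac{400}{3} - \frac{10 \sqrt{83}}{3}\right)\right) - 9210 = \left(\frac{46793}{3} + \frac{10 \sqrt{83}}{3}\right) - 9210 = \frac{19163}{3} + \frac{10 \sqrt{83}}{3}$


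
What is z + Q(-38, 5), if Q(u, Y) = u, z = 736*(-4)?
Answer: -2982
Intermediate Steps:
z = -2944
z + Q(-38, 5) = -2944 - 38 = -2982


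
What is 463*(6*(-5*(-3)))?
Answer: 41670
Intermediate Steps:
463*(6*(-5*(-3))) = 463*(6*15) = 463*90 = 41670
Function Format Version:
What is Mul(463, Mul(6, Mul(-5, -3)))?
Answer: 41670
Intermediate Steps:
Mul(463, Mul(6, Mul(-5, -3))) = Mul(463, Mul(6, 15)) = Mul(463, 90) = 41670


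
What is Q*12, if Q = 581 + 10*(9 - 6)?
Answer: 7332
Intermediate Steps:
Q = 611 (Q = 581 + 10*3 = 581 + 30 = 611)
Q*12 = 611*12 = 7332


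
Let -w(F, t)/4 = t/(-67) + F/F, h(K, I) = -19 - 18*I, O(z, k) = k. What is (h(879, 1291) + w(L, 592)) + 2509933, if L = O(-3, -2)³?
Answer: 166609392/67 ≈ 2.4867e+6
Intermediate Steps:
L = -8 (L = (-2)³ = -8)
w(F, t) = -4 + 4*t/67 (w(F, t) = -4*(t/(-67) + F/F) = -4*(t*(-1/67) + 1) = -4*(-t/67 + 1) = -4*(1 - t/67) = -4 + 4*t/67)
(h(879, 1291) + w(L, 592)) + 2509933 = ((-19 - 18*1291) + (-4 + (4/67)*592)) + 2509933 = ((-19 - 23238) + (-4 + 2368/67)) + 2509933 = (-23257 + 2100/67) + 2509933 = -1556119/67 + 2509933 = 166609392/67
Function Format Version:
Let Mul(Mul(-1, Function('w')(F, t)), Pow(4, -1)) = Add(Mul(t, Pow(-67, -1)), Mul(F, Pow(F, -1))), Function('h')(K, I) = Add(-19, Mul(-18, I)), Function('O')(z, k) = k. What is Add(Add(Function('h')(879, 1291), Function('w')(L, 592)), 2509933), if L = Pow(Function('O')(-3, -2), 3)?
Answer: Rational(166609392, 67) ≈ 2.4867e+6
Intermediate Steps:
L = -8 (L = Pow(-2, 3) = -8)
Function('w')(F, t) = Add(-4, Mul(Rational(4, 67), t)) (Function('w')(F, t) = Mul(-4, Add(Mul(t, Pow(-67, -1)), Mul(F, Pow(F, -1)))) = Mul(-4, Add(Mul(t, Rational(-1, 67)), 1)) = Mul(-4, Add(Mul(Rational(-1, 67), t), 1)) = Mul(-4, Add(1, Mul(Rational(-1, 67), t))) = Add(-4, Mul(Rational(4, 67), t)))
Add(Add(Function('h')(879, 1291), Function('w')(L, 592)), 2509933) = Add(Add(Add(-19, Mul(-18, 1291)), Add(-4, Mul(Rational(4, 67), 592))), 2509933) = Add(Add(Add(-19, -23238), Add(-4, Rational(2368, 67))), 2509933) = Add(Add(-23257, Rational(2100, 67)), 2509933) = Add(Rational(-1556119, 67), 2509933) = Rational(166609392, 67)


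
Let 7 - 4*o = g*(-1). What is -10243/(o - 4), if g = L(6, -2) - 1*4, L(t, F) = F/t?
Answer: 30729/10 ≈ 3072.9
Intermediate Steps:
g = -13/3 (g = -2/6 - 1*4 = -2*1/6 - 4 = -1/3 - 4 = -13/3 ≈ -4.3333)
o = 2/3 (o = 7/4 - (-13)*(-1)/12 = 7/4 - 1/4*13/3 = 7/4 - 13/12 = 2/3 ≈ 0.66667)
-10243/(o - 4) = -10243/(2/3 - 4) = -10243/(-10/3) = -10243*(-3/10) = 30729/10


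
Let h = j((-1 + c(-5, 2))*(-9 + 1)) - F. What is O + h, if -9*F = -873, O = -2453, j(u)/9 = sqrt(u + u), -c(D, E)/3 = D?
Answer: -2550 + 36*I*sqrt(14) ≈ -2550.0 + 134.7*I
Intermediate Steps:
c(D, E) = -3*D
j(u) = 9*sqrt(2)*sqrt(u) (j(u) = 9*sqrt(u + u) = 9*sqrt(2*u) = 9*(sqrt(2)*sqrt(u)) = 9*sqrt(2)*sqrt(u))
F = 97 (F = -1/9*(-873) = 97)
h = -97 + 36*I*sqrt(14) (h = 9*sqrt(2)*sqrt((-1 - 3*(-5))*(-9 + 1)) - 1*97 = 9*sqrt(2)*sqrt((-1 + 15)*(-8)) - 97 = 9*sqrt(2)*sqrt(14*(-8)) - 97 = 9*sqrt(2)*sqrt(-112) - 97 = 9*sqrt(2)*(4*I*sqrt(7)) - 97 = 36*I*sqrt(14) - 97 = -97 + 36*I*sqrt(14) ≈ -97.0 + 134.7*I)
O + h = -2453 + (-97 + 36*I*sqrt(14)) = -2550 + 36*I*sqrt(14)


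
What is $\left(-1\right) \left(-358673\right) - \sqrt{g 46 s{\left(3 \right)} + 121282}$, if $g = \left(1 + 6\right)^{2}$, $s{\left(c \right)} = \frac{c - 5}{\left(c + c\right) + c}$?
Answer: $358673 - \frac{\sqrt{1087030}}{3} \approx 3.5833 \cdot 10^{5}$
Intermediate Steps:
$s{\left(c \right)} = \frac{-5 + c}{3 c}$ ($s{\left(c \right)} = \frac{-5 + c}{2 c + c} = \frac{-5 + c}{3 c}$)
$g = 49$ ($g = 7^{2} = 49$)
$\left(-1\right) \left(-358673\right) - \sqrt{g 46 s{\left(3 \right)} + 121282} = \left(-1\right) \left(-358673\right) - \sqrt{49 \cdot 46 \frac{-5 + 3}{3 \cdot 3} + 121282} = 358673 - \sqrt{2254 \cdot \frac{1}{3} \cdot \frac{1}{3} \left(-2\right) + 121282} = 358673 - \sqrt{2254 \left(- \frac{2}{9}\right) + 121282} = 358673 - \sqrt{- \frac{4508}{9} + 121282} = 358673 - \sqrt{\frac{1087030}{9}} = 358673 - \frac{\sqrt{1087030}}{3}$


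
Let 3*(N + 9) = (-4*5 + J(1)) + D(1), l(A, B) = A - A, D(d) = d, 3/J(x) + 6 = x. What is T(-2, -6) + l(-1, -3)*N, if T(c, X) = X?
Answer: -6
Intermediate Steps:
J(x) = 3/(-6 + x)
l(A, B) = 0
N = -233/15 (N = -9 + ((-4*5 + 3/(-6 + 1)) + 1)/3 = -9 + ((-20 + 3/(-5)) + 1)/3 = -9 + ((-20 + 3*(-1/5)) + 1)/3 = -9 + ((-20 - 3/5) + 1)/3 = -9 + (-103/5 + 1)/3 = -9 + (1/3)*(-98/5) = -9 - 98/15 = -233/15 ≈ -15.533)
T(-2, -6) + l(-1, -3)*N = -6 + 0*(-233/15) = -6 + 0 = -6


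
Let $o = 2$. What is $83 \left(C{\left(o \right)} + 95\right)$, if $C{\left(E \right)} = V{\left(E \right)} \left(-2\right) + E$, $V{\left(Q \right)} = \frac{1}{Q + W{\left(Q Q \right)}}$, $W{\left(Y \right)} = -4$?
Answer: $8134$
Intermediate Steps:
$V{\left(Q \right)} = \frac{1}{-4 + Q}$ ($V{\left(Q \right)} = \frac{1}{Q - 4} = \frac{1}{-4 + Q}$)
$C{\left(E \right)} = E - \frac{2}{-4 + E}$ ($C{\left(E \right)} = \frac{1}{-4 + E} \left(-2\right) + E = - \frac{2}{-4 + E} + E = E - \frac{2}{-4 + E}$)
$83 \left(C{\left(o \right)} + 95\right) = 83 \left(\frac{-2 + 2 \left(-4 + 2\right)}{-4 + 2} + 95\right) = 83 \left(\frac{-2 + 2 \left(-2\right)}{-2} + 95\right) = 83 \left(- \frac{-2 - 4}{2} + 95\right) = 83 \left(\left(- \frac{1}{2}\right) \left(-6\right) + 95\right) = 83 \left(3 + 95\right) = 83 \cdot 98 = 8134$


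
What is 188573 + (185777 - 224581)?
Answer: 149769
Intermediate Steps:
188573 + (185777 - 224581) = 188573 - 38804 = 149769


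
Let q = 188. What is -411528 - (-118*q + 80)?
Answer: -389424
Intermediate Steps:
-411528 - (-118*q + 80) = -411528 - (-118*188 + 80) = -411528 - (-22184 + 80) = -411528 - 1*(-22104) = -411528 + 22104 = -389424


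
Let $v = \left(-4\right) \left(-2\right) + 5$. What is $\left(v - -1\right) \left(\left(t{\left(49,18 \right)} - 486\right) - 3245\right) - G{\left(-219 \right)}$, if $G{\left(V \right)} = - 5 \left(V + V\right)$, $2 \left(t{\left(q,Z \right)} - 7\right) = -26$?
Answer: $-54508$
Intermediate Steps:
$t{\left(q,Z \right)} = -6$ ($t{\left(q,Z \right)} = 7 + \frac{1}{2} \left(-26\right) = 7 - 13 = -6$)
$v = 13$ ($v = 8 + 5 = 13$)
$G{\left(V \right)} = - 10 V$ ($G{\left(V \right)} = - 5 \cdot 2 V = - 10 V$)
$\left(v - -1\right) \left(\left(t{\left(49,18 \right)} - 486\right) - 3245\right) - G{\left(-219 \right)} = \left(13 - -1\right) \left(\left(-6 - 486\right) - 3245\right) - \left(-10\right) \left(-219\right) = \left(13 + 1\right) \left(-492 - 3245\right) - 2190 = 14 \left(-3737\right) - 2190 = -52318 - 2190 = -54508$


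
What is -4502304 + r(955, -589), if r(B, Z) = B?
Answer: -4501349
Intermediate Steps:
-4502304 + r(955, -589) = -4502304 + 955 = -4501349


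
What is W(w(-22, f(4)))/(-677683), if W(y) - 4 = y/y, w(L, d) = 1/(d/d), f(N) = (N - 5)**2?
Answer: -5/677683 ≈ -7.3781e-6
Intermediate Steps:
f(N) = (-5 + N)**2
w(L, d) = 1 (w(L, d) = 1/1 = 1)
W(y) = 5 (W(y) = 4 + y/y = 4 + 1 = 5)
W(w(-22, f(4)))/(-677683) = 5/(-677683) = 5*(-1/677683) = -5/677683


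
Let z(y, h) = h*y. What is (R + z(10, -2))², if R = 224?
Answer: 41616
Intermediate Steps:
(R + z(10, -2))² = (224 - 2*10)² = (224 - 20)² = 204² = 41616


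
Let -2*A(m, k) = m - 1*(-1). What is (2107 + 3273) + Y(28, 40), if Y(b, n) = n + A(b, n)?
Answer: 10811/2 ≈ 5405.5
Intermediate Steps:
A(m, k) = -½ - m/2 (A(m, k) = -(m - 1*(-1))/2 = -(m + 1)/2 = -(1 + m)/2 = -½ - m/2)
Y(b, n) = -½ + n - b/2 (Y(b, n) = n + (-½ - b/2) = -½ + n - b/2)
(2107 + 3273) + Y(28, 40) = (2107 + 3273) + (-½ + 40 - ½*28) = 5380 + (-½ + 40 - 14) = 5380 + 51/2 = 10811/2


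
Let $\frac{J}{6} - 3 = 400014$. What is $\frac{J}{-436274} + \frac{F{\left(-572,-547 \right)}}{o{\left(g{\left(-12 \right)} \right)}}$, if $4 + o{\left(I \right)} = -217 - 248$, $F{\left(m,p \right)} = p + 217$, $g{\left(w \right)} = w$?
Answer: $- \frac{490838709}{102306253} \approx -4.7977$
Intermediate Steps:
$J = 2400102$ ($J = 18 + 6 \cdot 400014 = 18 + 2400084 = 2400102$)
$F{\left(m,p \right)} = 217 + p$
$o{\left(I \right)} = -469$ ($o{\left(I \right)} = -4 - 465 = -469$)
$\frac{J}{-436274} + \frac{F{\left(-572,-547 \right)}}{o{\left(g{\left(-12 \right)} \right)}} = \frac{2400102}{-436274} + \frac{217 - 547}{-469} = 2400102 \left(- \frac{1}{436274}\right) - - \frac{330}{469} = - \frac{1200051}{218137} + \frac{330}{469} = - \frac{490838709}{102306253}$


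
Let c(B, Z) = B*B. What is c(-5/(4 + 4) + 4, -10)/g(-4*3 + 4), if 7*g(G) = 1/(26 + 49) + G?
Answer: -382725/38336 ≈ -9.9834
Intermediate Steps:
g(G) = 1/525 + G/7 (g(G) = (1/(26 + 49) + G)/7 = (1/75 + G)/7 = 1/525 + G/7)
c(B, Z) = B²
c(-5/(4 + 4) + 4, -10)/g(-4*3 + 4) = (-5/(4 + 4) + 4)²/(1/525 + (-4*3 + 4)/7) = (-5/8 + 4)²/(1/525 + (-12 + 4)/7) = (-5*⅛ + 4)²/(1/525 + (⅐)*(-8)) = (-5/8 + 4)²/(1/525 - 8/7) = (27/8)²/(-599/525) = (729/64)*(-525/599) = -382725/38336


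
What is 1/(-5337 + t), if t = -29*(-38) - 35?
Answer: -1/4270 ≈ -0.00023419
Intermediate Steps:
t = 1067 (t = 1102 - 35 = 1067)
1/(-5337 + t) = 1/(-5337 + 1067) = 1/(-4270) = -1/4270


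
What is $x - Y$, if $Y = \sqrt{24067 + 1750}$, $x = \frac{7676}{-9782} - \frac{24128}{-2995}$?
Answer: $\frac{106515238}{14648545} - \sqrt{25817} \approx -153.41$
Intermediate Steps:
$x = \frac{106515238}{14648545}$ ($x = 7676 \left(- \frac{1}{9782}\right) - - \frac{24128}{2995} = - \frac{3838}{4891} + \frac{24128}{2995} = \frac{106515238}{14648545} \approx 7.2714$)
$Y = \sqrt{25817} \approx 160.68$
$x - Y = \frac{106515238}{14648545} - \sqrt{25817}$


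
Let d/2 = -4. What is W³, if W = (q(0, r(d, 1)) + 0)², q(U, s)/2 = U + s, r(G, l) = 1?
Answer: 64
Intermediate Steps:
d = -8 (d = 2*(-4) = -8)
q(U, s) = 2*U + 2*s (q(U, s) = 2*(U + s) = 2*U + 2*s)
W = 4 (W = ((2*0 + 2*1) + 0)² = ((0 + 2) + 0)² = (2 + 0)² = 2² = 4)
W³ = 4³ = 64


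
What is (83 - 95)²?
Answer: 144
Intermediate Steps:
(83 - 95)² = (-12)² = 144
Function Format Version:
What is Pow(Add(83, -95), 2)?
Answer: 144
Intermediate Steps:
Pow(Add(83, -95), 2) = Pow(-12, 2) = 144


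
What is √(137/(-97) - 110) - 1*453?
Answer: -453 + I*√1048279/97 ≈ -453.0 + 10.555*I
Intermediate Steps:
√(137/(-97) - 110) - 1*453 = √(137*(-1/97) - 110) - 453 = √(-137/97 - 110) - 453 = √(-10807/97) - 453 = I*√1048279/97 - 453 = -453 + I*√1048279/97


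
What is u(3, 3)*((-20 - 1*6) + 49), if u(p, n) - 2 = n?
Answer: 115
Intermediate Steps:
u(p, n) = 2 + n
u(3, 3)*((-20 - 1*6) + 49) = (2 + 3)*((-20 - 1*6) + 49) = 5*((-20 - 6) + 49) = 5*(-26 + 49) = 5*23 = 115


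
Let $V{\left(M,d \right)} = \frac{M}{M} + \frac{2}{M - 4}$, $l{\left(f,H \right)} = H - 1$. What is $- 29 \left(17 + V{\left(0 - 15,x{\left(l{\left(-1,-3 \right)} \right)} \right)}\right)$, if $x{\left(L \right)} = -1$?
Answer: $- \frac{9860}{19} \approx -518.95$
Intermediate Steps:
$l{\left(f,H \right)} = -1 + H$
$V{\left(M,d \right)} = 1 + \frac{2}{-4 + M}$ ($V{\left(M,d \right)} = 1 + \frac{2}{M - 4} = 1 + \frac{2}{-4 + M}$)
$- 29 \left(17 + V{\left(0 - 15,x{\left(l{\left(-1,-3 \right)} \right)} \right)}\right) = - 29 \left(17 + \frac{-2 + \left(0 - 15\right)}{-4 + \left(0 - 15\right)}\right) = - 29 \left(17 + \frac{-2 - 15}{-4 - 15}\right) = - 29 \left(17 + \frac{1}{-19} \left(-17\right)\right) = - 29 \left(17 - - \frac{17}{19}\right) = - 29 \left(17 + \frac{17}{19}\right) = \left(-29\right) \frac{340}{19} = - \frac{9860}{19}$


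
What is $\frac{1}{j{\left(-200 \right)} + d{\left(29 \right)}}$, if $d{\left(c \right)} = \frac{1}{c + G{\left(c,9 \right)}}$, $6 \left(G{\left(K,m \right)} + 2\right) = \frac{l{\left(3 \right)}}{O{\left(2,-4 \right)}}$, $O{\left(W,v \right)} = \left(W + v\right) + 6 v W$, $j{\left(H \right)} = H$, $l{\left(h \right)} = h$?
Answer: $- \frac{2699}{539700} \approx -0.0050009$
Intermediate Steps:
$O{\left(W,v \right)} = W + v + 6 W v$ ($O{\left(W,v \right)} = \left(W + v\right) + 6 W v = W + v + 6 W v$)
$G{\left(K,m \right)} = - \frac{201}{100}$ ($G{\left(K,m \right)} = -2 + \frac{3 \frac{1}{2 - 4 + 6 \cdot 2 \left(-4\right)}}{6} = -2 + \frac{3 \frac{1}{2 - 4 - 48}}{6} = -2 + \frac{3 \frac{1}{-50}}{6} = -2 + \frac{3 \left(- \frac{1}{50}\right)}{6} = -2 + \frac{1}{6} \left(- \frac{3}{50}\right) = -2 - \frac{1}{100} = - \frac{201}{100}$)
$d{\left(c \right)} = \frac{1}{- \frac{201}{100} + c}$ ($d{\left(c \right)} = \frac{1}{c - \frac{201}{100}} = \frac{1}{- \frac{201}{100} + c}$)
$\frac{1}{j{\left(-200 \right)} + d{\left(29 \right)}} = \frac{1}{-200 + \frac{100}{-201 + 100 \cdot 29}} = \frac{1}{-200 + \frac{100}{-201 + 2900}} = \frac{1}{-200 + \frac{100}{2699}} = \frac{1}{- \frac{539700}{2699}} = - \frac{2699}{539700}$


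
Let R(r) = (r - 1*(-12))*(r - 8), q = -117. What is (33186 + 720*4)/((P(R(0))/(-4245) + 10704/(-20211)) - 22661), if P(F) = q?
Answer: -171905974215/108014406566 ≈ -1.5915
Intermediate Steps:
R(r) = (-8 + r)*(12 + r) (R(r) = (r + 12)*(-8 + r) = (12 + r)*(-8 + r) = (-8 + r)*(12 + r))
P(F) = -117
(33186 + 720*4)/((P(R(0))/(-4245) + 10704/(-20211)) - 22661) = (33186 + 720*4)/((-117/(-4245) + 10704/(-20211)) - 22661) = (33186 + 2880)/((-117*(-1/4245) + 10704*(-1/20211)) - 22661) = 36066/((39/1415 - 3568/6737) - 22661) = 36066/(-4785977/9532855 - 22661) = 36066/(-216028813132/9532855) = 36066*(-9532855/216028813132) = -171905974215/108014406566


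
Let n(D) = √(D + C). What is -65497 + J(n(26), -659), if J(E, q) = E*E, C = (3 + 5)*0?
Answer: -65471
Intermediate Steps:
C = 0 (C = 8*0 = 0)
n(D) = √D (n(D) = √(D + 0) = √D)
J(E, q) = E²
-65497 + J(n(26), -659) = -65497 + (√26)² = -65497 + 26 = -65471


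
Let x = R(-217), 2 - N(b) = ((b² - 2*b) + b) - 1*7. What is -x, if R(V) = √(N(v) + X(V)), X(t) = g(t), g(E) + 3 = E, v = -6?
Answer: -I*√253 ≈ -15.906*I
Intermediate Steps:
N(b) = 9 + b - b² (N(b) = 2 - (((b² - 2*b) + b) - 1*7) = 2 - ((b² - b) - 7) = 2 - (-7 + b² - b) = 2 + (7 + b - b²) = 9 + b - b²)
g(E) = -3 + E
X(t) = -3 + t
R(V) = √(-36 + V) (R(V) = √((9 - 6 - 1*(-6)²) + (-3 + V)) = √((9 - 6 - 1*36) + (-3 + V)) = √((9 - 6 - 36) + (-3 + V)) = √(-33 + (-3 + V)) = √(-36 + V))
x = I*√253 (x = √(-36 - 217) = √(-253) = I*√253 ≈ 15.906*I)
-x = -I*√253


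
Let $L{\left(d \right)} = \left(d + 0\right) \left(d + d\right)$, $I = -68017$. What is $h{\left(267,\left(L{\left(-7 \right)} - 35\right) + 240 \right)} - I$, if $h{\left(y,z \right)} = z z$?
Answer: $159826$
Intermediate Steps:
$L{\left(d \right)} = 2 d^{2}$ ($L{\left(d \right)} = d 2 d = 2 d^{2}$)
$h{\left(y,z \right)} = z^{2}$
$h{\left(267,\left(L{\left(-7 \right)} - 35\right) + 240 \right)} - I = \left(\left(2 \left(-7\right)^{2} - 35\right) + 240\right)^{2} - -68017 = \left(\left(2 \cdot 49 - 35\right) + 240\right)^{2} + 68017 = \left(\left(98 - 35\right) + 240\right)^{2} + 68017 = \left(63 + 240\right)^{2} + 68017 = 303^{2} + 68017 = 91809 + 68017 = 159826$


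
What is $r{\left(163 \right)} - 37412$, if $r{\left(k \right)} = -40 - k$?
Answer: $-37615$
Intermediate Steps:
$r{\left(163 \right)} - 37412 = \left(-40 - 163\right) - 37412 = -203 - 37412 = -37615$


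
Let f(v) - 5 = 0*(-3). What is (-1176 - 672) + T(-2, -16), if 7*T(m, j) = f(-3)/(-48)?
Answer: -620933/336 ≈ -1848.0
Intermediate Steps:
f(v) = 5 (f(v) = 5 + 0*(-3) = 5 + 0 = 5)
T(m, j) = -5/336 (T(m, j) = (5/(-48))/7 = (5*(-1/48))/7 = (1/7)*(-5/48) = -5/336)
(-1176 - 672) + T(-2, -16) = (-1176 - 672) - 5/336 = -1848 - 5/336 = -620933/336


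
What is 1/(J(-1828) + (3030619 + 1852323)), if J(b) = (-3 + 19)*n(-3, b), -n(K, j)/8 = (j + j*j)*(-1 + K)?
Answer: 1/1714838014 ≈ 5.8315e-10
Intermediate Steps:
n(K, j) = -8*(-1 + K)*(j + j²) (n(K, j) = -8*(j + j*j)*(-1 + K) = -8*(j + j²)*(-1 + K) = -8*(-1 + K)*(j + j²))
J(b) = 128*b*(4 + 4*b) (J(b) = (-3 + 19)*(8*b*(1 + b - 1*(-3) - 1*(-3)*b)) = 16*(8*b*(1 + b + 3 + 3*b)) = 16*(8*b*(4 + 4*b)) = 128*b*(4 + 4*b))
1/(J(-1828) + (3030619 + 1852323)) = 1/(512*(-1828)*(1 - 1828) + (3030619 + 1852323)) = 1/(512*(-1828)*(-1827) + 4882942) = 1/(1709955072 + 4882942) = 1/1714838014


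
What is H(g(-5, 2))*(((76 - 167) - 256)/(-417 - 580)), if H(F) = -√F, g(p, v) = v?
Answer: -347*√2/997 ≈ -0.49221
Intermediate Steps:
H(g(-5, 2))*(((76 - 167) - 256)/(-417 - 580)) = (-√2)*(((76 - 167) - 256)/(-417 - 580)) = (-√2)*((-91 - 256)/(-997)) = (-√2)*(-347*(-1/997)) = -√2*(347/997) = -347*√2/997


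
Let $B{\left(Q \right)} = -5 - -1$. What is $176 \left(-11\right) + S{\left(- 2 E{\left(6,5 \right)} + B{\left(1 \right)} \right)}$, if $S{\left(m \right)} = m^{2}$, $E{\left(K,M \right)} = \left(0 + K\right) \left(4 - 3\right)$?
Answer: $-1680$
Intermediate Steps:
$E{\left(K,M \right)} = K$ ($E{\left(K,M \right)} = K 1 = K$)
$B{\left(Q \right)} = -4$ ($B{\left(Q \right)} = -5 + 1 = -4$)
$176 \left(-11\right) + S{\left(- 2 E{\left(6,5 \right)} + B{\left(1 \right)} \right)} = 176 \left(-11\right) + \left(\left(-2\right) 6 - 4\right)^{2} = -1936 + \left(-12 - 4\right)^{2} = -1936 + \left(-16\right)^{2} = -1936 + 256 = -1680$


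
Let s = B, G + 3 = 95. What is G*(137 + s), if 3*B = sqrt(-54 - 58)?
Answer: 12604 + 368*I*sqrt(7)/3 ≈ 12604.0 + 324.55*I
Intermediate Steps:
B = 4*I*sqrt(7)/3 (B = sqrt(-54 - 58)/3 = sqrt(-112)/3 = (4*I*sqrt(7))/3 = 4*I*sqrt(7)/3 ≈ 3.5277*I)
G = 92 (G = -3 + 95 = 92)
s = 4*I*sqrt(7)/3 ≈ 3.5277*I
G*(137 + s) = 92*(137 + 4*I*sqrt(7)/3) = 12604 + 368*I*sqrt(7)/3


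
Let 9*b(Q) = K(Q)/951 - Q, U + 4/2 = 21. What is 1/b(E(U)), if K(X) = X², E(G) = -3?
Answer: 317/106 ≈ 2.9906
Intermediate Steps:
U = 19 (U = -2 + 21 = 19)
b(Q) = -Q/9 + Q²/8559 (b(Q) = (Q²/951 - Q)/9 = (-Q + Q²/951)/9 = -Q/9 + Q²/8559)
1/b(E(U)) = 1/((1/8559)*(-3)*(-951 - 3)) = 1/((1/8559)*(-3)*(-954)) = 1/(106/317) = 317/106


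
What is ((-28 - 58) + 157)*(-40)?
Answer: -2840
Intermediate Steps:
((-28 - 58) + 157)*(-40) = (-86 + 157)*(-40) = 71*(-40) = -2840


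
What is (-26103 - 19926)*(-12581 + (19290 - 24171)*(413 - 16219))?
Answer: -3550516188645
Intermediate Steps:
(-26103 - 19926)*(-12581 + (19290 - 24171)*(413 - 16219)) = -46029*(-12581 - 4881*(-15806)) = -46029*(-12581 + 77149086) = -46029*77136505 = -3550516188645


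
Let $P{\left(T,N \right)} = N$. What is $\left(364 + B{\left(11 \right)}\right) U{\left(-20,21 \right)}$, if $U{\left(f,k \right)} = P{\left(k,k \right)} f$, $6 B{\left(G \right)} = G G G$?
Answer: $-246050$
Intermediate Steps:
$B{\left(G \right)} = \frac{G^{3}}{6}$ ($B{\left(G \right)} = \frac{G G G}{6} = \frac{G^{2} G}{6} = \frac{G^{3}}{6}$)
$U{\left(f,k \right)} = f k$ ($U{\left(f,k \right)} = k f = f k$)
$\left(364 + B{\left(11 \right)}\right) U{\left(-20,21 \right)} = \left(364 + \frac{11^{3}}{6}\right) \left(\left(-20\right) 21\right) = \left(364 + \frac{1}{6} \cdot 1331\right) \left(-420\right) = \left(364 + \frac{1331}{6}\right) \left(-420\right) = \frac{3515}{6} \left(-420\right) = -246050$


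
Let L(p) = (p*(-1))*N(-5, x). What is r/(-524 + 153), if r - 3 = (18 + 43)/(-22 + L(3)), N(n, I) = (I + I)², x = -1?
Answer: -41/12614 ≈ -0.0032504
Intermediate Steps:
N(n, I) = 4*I² (N(n, I) = (2*I)² = 4*I²)
L(p) = -4*p (L(p) = (p*(-1))*(4*(-1)²) = (-p)*(4*1) = -p*4 = -4*p)
r = 41/34 (r = 3 + (18 + 43)/(-22 - 4*3) = 3 + 61/(-22 - 12) = 3 + 61/(-34) = 3 + 61*(-1/34) = 3 - 61/34 = 41/34 ≈ 1.2059)
r/(-524 + 153) = (41/34)/(-524 + 153) = (41/34)/(-371) = -1/371*41/34 = -41/12614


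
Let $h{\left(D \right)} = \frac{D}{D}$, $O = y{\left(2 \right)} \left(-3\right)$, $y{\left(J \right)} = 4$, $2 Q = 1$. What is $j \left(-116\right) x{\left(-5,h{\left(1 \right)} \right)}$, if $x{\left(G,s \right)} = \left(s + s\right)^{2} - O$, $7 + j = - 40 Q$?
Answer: $50112$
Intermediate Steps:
$Q = \frac{1}{2}$ ($Q = \frac{1}{2} \cdot 1 = \frac{1}{2} \approx 0.5$)
$O = -12$ ($O = 4 \left(-3\right) = -12$)
$j = -27$ ($j = -7 - 20 = -27$)
$h{\left(D \right)} = 1$
$x{\left(G,s \right)} = 12 + 4 s^{2}$ ($x{\left(G,s \right)} = \left(s + s\right)^{2} - -12 = \left(2 s\right)^{2} + 12 = 4 s^{2} + 12 = 12 + 4 s^{2}$)
$j \left(-116\right) x{\left(-5,h{\left(1 \right)} \right)} = \left(-27\right) \left(-116\right) \left(12 + 4 \cdot 1^{2}\right) = 3132 \left(12 + 4 \cdot 1\right) = 3132 \left(12 + 4\right) = 3132 \cdot 16 = 50112$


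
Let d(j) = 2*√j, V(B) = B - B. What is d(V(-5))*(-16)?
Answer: 0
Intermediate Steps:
V(B) = 0
d(V(-5))*(-16) = (2*√0)*(-16) = (2*0)*(-16) = 0*(-16) = 0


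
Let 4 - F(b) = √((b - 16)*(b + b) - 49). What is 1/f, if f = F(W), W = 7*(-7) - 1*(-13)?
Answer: -4/3679 - √3695/3679 ≈ -0.017610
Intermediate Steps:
W = -36 (W = -49 + 13 = -36)
F(b) = 4 - √(-49 + 2*b*(-16 + b)) (F(b) = 4 - √((b - 16)*(b + b) - 49) = 4 - √((-16 + b)*(2*b) - 49) = 4 - √(2*b*(-16 + b) - 49) = 4 - √(-49 + 2*b*(-16 + b)))
f = 4 - √3695 (f = 4 - √(-49 - 32*(-36) + 2*(-36)²) = 4 - √(-49 + 1152 + 2*1296) = 4 - √(-49 + 1152 + 2592) = 4 - √3695 ≈ -56.786)
1/f = 1/(4 - √3695)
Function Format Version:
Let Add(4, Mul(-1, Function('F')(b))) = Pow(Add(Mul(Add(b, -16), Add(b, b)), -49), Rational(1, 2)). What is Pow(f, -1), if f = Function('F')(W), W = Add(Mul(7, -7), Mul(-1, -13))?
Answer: Add(Rational(-4, 3679), Mul(Rational(-1, 3679), Pow(3695, Rational(1, 2)))) ≈ -0.017610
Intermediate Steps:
W = -36 (W = Add(-49, 13) = -36)
Function('F')(b) = Add(4, Mul(-1, Pow(Add(-49, Mul(2, b, Add(-16, b))), Rational(1, 2)))) (Function('F')(b) = Add(4, Mul(-1, Pow(Add(Mul(Add(b, -16), Add(b, b)), -49), Rational(1, 2)))) = Add(4, Mul(-1, Pow(Add(Mul(Add(-16, b), Mul(2, b)), -49), Rational(1, 2)))) = Add(4, Mul(-1, Pow(Add(Mul(2, b, Add(-16, b)), -49), Rational(1, 2)))) = Add(4, Mul(-1, Pow(Add(-49, Mul(2, b, Add(-16, b))), Rational(1, 2)))))
f = Add(4, Mul(-1, Pow(3695, Rational(1, 2)))) (f = Add(4, Mul(-1, Pow(Add(-49, Mul(-32, -36), Mul(2, Pow(-36, 2))), Rational(1, 2)))) = Add(4, Mul(-1, Pow(Add(-49, 1152, Mul(2, 1296)), Rational(1, 2)))) = Add(4, Mul(-1, Pow(Add(-49, 1152, 2592), Rational(1, 2)))) = Add(4, Mul(-1, Pow(3695, Rational(1, 2)))) ≈ -56.786)
Pow(f, -1) = Pow(Add(4, Mul(-1, Pow(3695, Rational(1, 2)))), -1)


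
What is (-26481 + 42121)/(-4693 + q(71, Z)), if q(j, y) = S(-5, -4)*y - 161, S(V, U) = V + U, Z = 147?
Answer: -15640/6177 ≈ -2.5320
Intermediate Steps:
S(V, U) = U + V
q(j, y) = -161 - 9*y (q(j, y) = (-4 - 5)*y - 161 = -9*y - 161 = -161 - 9*y)
(-26481 + 42121)/(-4693 + q(71, Z)) = (-26481 + 42121)/(-4693 + (-161 - 9*147)) = 15640/(-4693 + (-161 - 1323)) = 15640/(-4693 - 1484) = 15640/(-6177) = 15640*(-1/6177) = -15640/6177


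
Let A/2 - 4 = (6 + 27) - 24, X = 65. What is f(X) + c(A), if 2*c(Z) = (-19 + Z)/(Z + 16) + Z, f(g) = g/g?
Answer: 169/12 ≈ 14.083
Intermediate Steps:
f(g) = 1
A = 26 (A = 8 + 2*((6 + 27) - 24) = 8 + 2*(33 - 24) = 8 + 2*9 = 8 + 18 = 26)
c(Z) = Z/2 + (-19 + Z)/(2*(16 + Z)) (c(Z) = ((-19 + Z)/(Z + 16) + Z)/2 = ((-19 + Z)/(16 + Z) + Z)/2 = (Z + (-19 + Z)/(16 + Z))/2 = Z/2 + (-19 + Z)/(2*(16 + Z)))
f(X) + c(A) = 1 + (-19 + 26² + 17*26)/(2*(16 + 26)) = 1 + (½)*(-19 + 676 + 442)/42 = 1 + (½)*(1/42)*1099 = 1 + 157/12 = 169/12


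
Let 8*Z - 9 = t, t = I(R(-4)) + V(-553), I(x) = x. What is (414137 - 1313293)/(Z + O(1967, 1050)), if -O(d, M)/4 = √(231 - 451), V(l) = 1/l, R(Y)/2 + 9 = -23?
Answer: 472620221234/272725721 - 549939994408*I*√55/272725721 ≈ 1733.0 - 14954.0*I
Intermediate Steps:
R(Y) = -64 (R(Y) = -18 + 2*(-23) = -18 - 46 = -64)
O(d, M) = -8*I*√55 (O(d, M) = -4*√(231 - 451) = -8*I*√55)
t = -35393/553 (t = -64 + 1/(-553) = -64 - 1/553 = -35393/553 ≈ -64.002)
Z = -3802/553 (Z = 9/8 + (⅛)*(-35393/553) = 9/8 - 35393/4424 = -3802/553 ≈ -6.8752)
(414137 - 1313293)/(Z + O(1967, 1050)) = (414137 - 1313293)/(-3802/553 - 8*I*√55) = -899156/(-3802/553 - 8*I*√55)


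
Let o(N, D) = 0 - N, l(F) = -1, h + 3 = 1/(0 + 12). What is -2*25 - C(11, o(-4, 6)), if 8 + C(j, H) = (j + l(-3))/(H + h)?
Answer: -666/13 ≈ -51.231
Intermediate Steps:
h = -35/12 (h = -3 + 1/(0 + 12) = -3 + 1/12 = -35/12 ≈ -2.9167)
o(N, D) = -N
C(j, H) = -8 + (-1 + j)/(-35/12 + H) (C(j, H) = -8 + (j - 1)/(H - 35/12) = -8 + (-1 + j)/(-35/12 + H))
-2*25 - C(11, o(-4, 6)) = -2*25 - 4*(67 - (-24)*(-4) + 3*11)/(-35 + 12*(-1*(-4))) = -50 - 4*(67 - 24*4 + 33)/(-35 + 12*4) = -50 - 4*(67 - 96 + 33)/(-35 + 48) = -50 - 4*4/13 = -50 - 1*16/13 = -50 - 16/13 = -666/13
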